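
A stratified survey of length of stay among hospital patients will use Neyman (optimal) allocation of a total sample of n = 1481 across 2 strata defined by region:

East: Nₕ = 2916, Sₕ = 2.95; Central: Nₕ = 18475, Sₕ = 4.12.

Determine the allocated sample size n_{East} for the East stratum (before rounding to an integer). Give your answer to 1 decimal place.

Neyman allocation: nₕ = n·NₕSₕ / Σⱼ NⱼSⱼ.
Σ NⱼSⱼ = 2916·2.95 + 18475·4.12 = 84719.2.
n_{East} = 1481·2916·2.95 / 84719.2 = 150.4.

150.4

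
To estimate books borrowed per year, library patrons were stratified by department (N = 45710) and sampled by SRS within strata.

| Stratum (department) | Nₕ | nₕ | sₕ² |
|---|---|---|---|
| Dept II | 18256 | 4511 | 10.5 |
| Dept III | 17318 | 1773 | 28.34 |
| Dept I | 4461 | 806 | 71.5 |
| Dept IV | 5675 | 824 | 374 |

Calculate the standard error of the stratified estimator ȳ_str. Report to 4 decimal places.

0.0949

Var(ȳ_str) = Σₕ Wₕ²(1 − fₕ)sₕ²/nₕ with Wₕ = Nₕ/N, N = 45710.
Dept II: Wₕ = 0.39938744; term = 0.39938744²·(1 − 0.24709684)·10.5/4511 = 2.7954028 × 10^-4.
Dept III: Wₕ = 0.37886677; term = 0.37886677²·(1 − 0.10237903)·28.34/1773 = 0.0020594779.
Dept I: Wₕ = 0.09759352; term = 0.09759352²·(1 − 0.18067698)·71.5/806 = 6.9225828 × 10^-4.
Dept IV: Wₕ = 0.12415226; term = 0.12415226²·(1 − 0.14519824)·374/824 = 0.0059802465.
Sum = 0.009011523.
SE = √(0.009011523) = 0.0949.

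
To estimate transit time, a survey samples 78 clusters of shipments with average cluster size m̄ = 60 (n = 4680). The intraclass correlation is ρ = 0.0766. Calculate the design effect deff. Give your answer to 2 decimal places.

deff = 1 + (60 − 1)·0.0766 = 1 + 4.5194 = 5.5194.

5.52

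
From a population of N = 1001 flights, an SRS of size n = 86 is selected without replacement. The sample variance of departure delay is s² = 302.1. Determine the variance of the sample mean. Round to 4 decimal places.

3.2110

Under SRS without replacement, Var(ȳ) = (1 − f)·s²/n with f = n/N = 86/1001 = 0.08591409.
Var(ȳ) = (1 − 0.08591409)·302.1/86 = 0.91408591·3.5127907 = 3.2109925.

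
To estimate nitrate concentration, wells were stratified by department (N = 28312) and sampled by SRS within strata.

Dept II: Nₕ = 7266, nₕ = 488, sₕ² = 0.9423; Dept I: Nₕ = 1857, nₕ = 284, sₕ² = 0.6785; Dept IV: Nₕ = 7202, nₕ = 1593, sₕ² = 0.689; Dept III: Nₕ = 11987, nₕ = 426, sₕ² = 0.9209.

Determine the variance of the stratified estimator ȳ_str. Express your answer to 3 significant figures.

Var(ȳ_str) = Σₕ Wₕ²(1 − fₕ)sₕ²/nₕ with Wₕ = Nₕ/N, N = 28312.
Dept II: Wₕ = 0.25664029; term = 0.25664029²·(1 − 0.06716212)·0.9423/488 = 1.1863839 × 10^-4.
Dept I: Wₕ = 0.06559056; term = 0.06559056²·(1 − 0.15293484)·0.6785/284 = 8.7062481 × 10^-6.
Dept IV: Wₕ = 0.25437977; term = 0.25437977²·(1 − 0.22118856)·0.689/1593 = 2.179721 × 10^-5.
Dept III: Wₕ = 0.42338938; term = 0.42338938²·(1 − 0.03553850)·0.9209/426 = 3.7373836 × 10^-4.
Sum = 5.2288021 × 10^-4.

5.23 × 10^-4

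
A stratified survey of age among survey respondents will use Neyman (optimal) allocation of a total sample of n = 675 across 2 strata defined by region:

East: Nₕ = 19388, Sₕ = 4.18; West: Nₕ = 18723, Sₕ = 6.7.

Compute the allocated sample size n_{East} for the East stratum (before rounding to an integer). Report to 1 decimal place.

Neyman allocation: nₕ = n·NₕSₕ / Σⱼ NⱼSⱼ.
Σ NⱼSⱼ = 19388·4.18 + 18723·6.7 = 206485.94.
n_{East} = 675·19388·4.18 / 206485.94 = 264.9.

264.9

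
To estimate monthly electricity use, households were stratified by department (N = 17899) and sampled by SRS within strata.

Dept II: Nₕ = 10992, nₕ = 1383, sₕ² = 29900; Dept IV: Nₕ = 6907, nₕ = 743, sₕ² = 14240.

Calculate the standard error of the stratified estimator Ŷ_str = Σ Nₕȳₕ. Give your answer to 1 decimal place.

55673.0

Var(Ŷ_str) = Σₕ Nₕ²(1 − fₕ)sₕ²/nₕ.
Dept II: 10992²·(1 − 1383/10992)·29900/1383 = 2.2835153 × 10^9.
Dept IV: 6907²·(1 − 743/6907)·14240/743 = 8.1596825 × 10^8.
Sum = 3.0994836 × 10^9.
SE = √(3.0994836 × 10^9) = 55673.0.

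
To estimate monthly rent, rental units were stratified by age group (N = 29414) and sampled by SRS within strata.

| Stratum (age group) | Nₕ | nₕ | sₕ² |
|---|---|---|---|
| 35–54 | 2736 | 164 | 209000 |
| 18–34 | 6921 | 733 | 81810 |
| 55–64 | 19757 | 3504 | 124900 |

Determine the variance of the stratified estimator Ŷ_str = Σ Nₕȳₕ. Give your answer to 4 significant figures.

2.519 × 10^10

Var(Ŷ_str) = Σₕ Nₕ²(1 − fₕ)sₕ²/nₕ.
35–54: 2736²·(1 − 164/2736)·209000/164 = 8.967874 × 10^9.
18–34: 6921²·(1 − 733/6921)·81810/733 = 4.7799304 × 10^9.
55–64: 19757²·(1 − 3504/19757)·124900/3504 = 1.1445977 × 10^10.
Sum = 2.5193781 × 10^10.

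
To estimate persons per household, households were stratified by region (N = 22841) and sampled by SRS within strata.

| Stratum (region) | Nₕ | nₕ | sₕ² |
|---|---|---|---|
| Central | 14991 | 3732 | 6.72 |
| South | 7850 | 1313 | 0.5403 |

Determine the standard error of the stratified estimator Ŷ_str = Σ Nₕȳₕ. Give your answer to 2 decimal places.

Var(Ŷ_str) = Σₕ Nₕ²(1 − fₕ)sₕ²/nₕ.
Central: 14991²·(1 − 3732/14991)·6.72/3732 = 303919.15.
South: 7850²·(1 − 1313/7850)·0.5403/1313 = 21116.327.
Sum = 325035.48.
SE = √(325035.48) = 570.12.

570.12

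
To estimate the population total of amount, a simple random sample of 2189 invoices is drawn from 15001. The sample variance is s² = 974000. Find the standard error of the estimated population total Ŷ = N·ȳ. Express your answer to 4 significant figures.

Var(Ŷ) = N²·Var(ȳ) = N²·(1 − n/N)·s²/n.
f = 2189/15001 = 0.14592361; Var(ȳ) = 0.85407639·974000/2189 = 380.02303.
Var(Ŷ) = 15001² · 380.02303 = 8.5516583 × 10^10.
SE(Ŷ) = √(8.5516583 × 10^10) = 292400.

292400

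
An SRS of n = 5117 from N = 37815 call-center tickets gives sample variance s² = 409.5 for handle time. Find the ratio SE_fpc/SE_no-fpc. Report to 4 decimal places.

0.9299

f = n/N = 5117/37815 = 0.13531667.
SE_no-fpc = √(s²/n) = 0.28289107; SE_fpc = √((1−f)s²/n) = 0.26305574.
Ratio = √(1−f) = 0.92988350.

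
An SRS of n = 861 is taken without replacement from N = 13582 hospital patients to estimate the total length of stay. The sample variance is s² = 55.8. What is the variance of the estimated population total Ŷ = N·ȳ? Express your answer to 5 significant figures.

1.1197 × 10^7

Var(Ŷ) = N²·Var(ȳ) = N²·(1 − n/N)·s²/n.
f = 861/13582 = 0.06339273; Var(ȳ) = 0.93660727·55.8/861 = 0.060699984.
Var(Ŷ) = 13582² · 0.060699984 = 1.119737 × 10^7.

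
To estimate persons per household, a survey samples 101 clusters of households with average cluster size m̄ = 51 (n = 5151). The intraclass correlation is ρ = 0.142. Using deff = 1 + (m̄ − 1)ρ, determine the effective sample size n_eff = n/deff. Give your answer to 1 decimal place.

635.9

deff = 1 + (51 − 1)·0.142 = 1 + 7.1 = 8.1.
n_eff = 5151 / 8.1 = 635.9.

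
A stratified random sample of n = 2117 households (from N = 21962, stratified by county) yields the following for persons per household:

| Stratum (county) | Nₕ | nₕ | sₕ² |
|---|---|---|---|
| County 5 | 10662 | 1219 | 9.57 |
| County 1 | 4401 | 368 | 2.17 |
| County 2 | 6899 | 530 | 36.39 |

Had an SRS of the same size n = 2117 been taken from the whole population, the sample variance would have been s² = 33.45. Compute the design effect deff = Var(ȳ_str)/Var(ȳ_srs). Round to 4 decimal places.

0.5681

Var(ȳ_str) = Σ Wₕ²(1−fₕ)sₕ²/nₕ with Wₕ = Nₕ/21962:
  County 5: (10662/21962)²·(1−1219/10662)·9.57/1219 = 0.0016387516
  County 1: (4401/21962)²·(1−368/4401)·2.17/368 = 2.16994 × 10^-4
  County 2: (6899/21962)²·(1−530/6899)·36.39/530 = 0.0062548919
  → Var(ȳ_str) = 0.0081106375.
Var(ȳ_srs) = (1 − 2117/21962)·33.45/2117 = 0.014277576.
deff = 0.0081106375 / 0.014277576 = 0.5681.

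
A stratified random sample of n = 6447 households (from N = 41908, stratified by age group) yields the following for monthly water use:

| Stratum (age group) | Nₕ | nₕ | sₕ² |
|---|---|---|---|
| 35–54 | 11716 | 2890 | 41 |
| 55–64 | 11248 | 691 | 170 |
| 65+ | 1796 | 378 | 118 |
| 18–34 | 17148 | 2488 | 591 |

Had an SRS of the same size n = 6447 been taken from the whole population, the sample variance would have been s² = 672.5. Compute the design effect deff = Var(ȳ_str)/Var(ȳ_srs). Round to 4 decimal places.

0.5883

Var(ȳ_str) = Σ Wₕ²(1−fₕ)sₕ²/nₕ with Wₕ = Nₕ/41908:
  35–54: (11716/41908)²·(1−2890/11716)·41/2890 = 8.3528644 × 10^-4
  55–64: (11248/41908)²·(1−691/11248)·170/691 = 0.016633852
  65+: (1796/41908)²·(1−378/1796)·118/378 = 4.5266707 × 10^-4
  18–34: (17148/41908)²·(1−2488/17148)·591/2488 = 0.034000921
  → Var(ȳ_str) = 0.051922727.
Var(ȳ_srs) = (1 − 6447/41908)·672.5/6447 = 0.088265028.
deff = 0.051922727 / 0.088265028 = 0.5883.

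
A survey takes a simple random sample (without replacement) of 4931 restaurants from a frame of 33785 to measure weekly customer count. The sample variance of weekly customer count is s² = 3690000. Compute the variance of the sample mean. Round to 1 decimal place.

Under SRS without replacement, Var(ȳ) = (1 − f)·s²/n with f = n/N = 4931/33785 = 0.14595235.
Var(ȳ) = (1 − 0.14595235)·3690000/4931 = 0.85404765·748.32691 = 639.10684.

639.1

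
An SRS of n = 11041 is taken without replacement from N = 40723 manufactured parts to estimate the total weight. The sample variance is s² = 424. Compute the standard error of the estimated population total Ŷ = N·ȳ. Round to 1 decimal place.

6813.1

Var(Ŷ) = N²·Var(ȳ) = N²·(1 − n/N)·s²/n.
f = 11041/40723 = 0.27112443; Var(ȳ) = 0.72887557·424/11041 = 0.027990512.
Var(Ŷ) = 40723² · 0.027990512 = 4.6418422 × 10^7.
SE(Ŷ) = √(4.6418422 × 10^7) = 6813.1.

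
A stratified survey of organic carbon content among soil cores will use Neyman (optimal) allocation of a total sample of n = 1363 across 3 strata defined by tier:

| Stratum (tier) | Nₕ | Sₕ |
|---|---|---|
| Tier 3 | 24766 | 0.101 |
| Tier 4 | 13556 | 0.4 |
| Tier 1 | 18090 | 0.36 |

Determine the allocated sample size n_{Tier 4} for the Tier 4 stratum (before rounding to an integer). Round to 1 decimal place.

Neyman allocation: nₕ = n·NₕSₕ / Σⱼ NⱼSⱼ.
Σ NⱼSⱼ = 24766·0.101 + 13556·0.4 + 18090·0.36 = 14436.166.
n_{Tier 4} = 1363·13556·0.4 / 14436.166 = 512.0.

512.0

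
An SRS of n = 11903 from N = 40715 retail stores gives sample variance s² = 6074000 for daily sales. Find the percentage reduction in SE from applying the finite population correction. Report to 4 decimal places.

f = n/N = 11903/40715 = 0.29234926.
SE_no-fpc = √(s²/n) = 22.589633; SE_fpc = √((1−f)s²/n) = 19.002847.
Ratio = √(1−f) = 0.84121979. Reduction = 100·(1 − 0.84121979) = 15.8780%.

15.8780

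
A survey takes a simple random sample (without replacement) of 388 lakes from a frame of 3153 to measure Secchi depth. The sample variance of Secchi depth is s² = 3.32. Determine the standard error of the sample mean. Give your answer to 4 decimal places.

Under SRS without replacement, Var(ȳ) = (1 − f)·s²/n with f = n/N = 388/3153 = 0.12305741.
Var(ȳ) = (1 − 0.12305741)·3.32/388 = 0.87694259·0.008556701 = 0.0075037356.
SE(ȳ) = √(0.0075037356) = 0.0866.

0.0866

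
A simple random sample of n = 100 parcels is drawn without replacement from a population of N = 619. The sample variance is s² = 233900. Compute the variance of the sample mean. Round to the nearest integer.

1961

Under SRS without replacement, Var(ȳ) = (1 − f)·s²/n with f = n/N = 100/619 = 0.16155089.
Var(ȳ) = (1 − 0.16155089)·233900/100 = 0.83844911·2339 = 1961.1325.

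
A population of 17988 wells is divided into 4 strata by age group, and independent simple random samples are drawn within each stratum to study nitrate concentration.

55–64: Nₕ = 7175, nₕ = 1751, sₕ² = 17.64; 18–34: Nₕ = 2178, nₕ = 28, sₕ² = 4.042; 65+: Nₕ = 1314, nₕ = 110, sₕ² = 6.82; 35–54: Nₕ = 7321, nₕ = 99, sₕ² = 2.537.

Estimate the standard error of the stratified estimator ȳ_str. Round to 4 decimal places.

0.0883

Var(ȳ_str) = Σₕ Wₕ²(1 − fₕ)sₕ²/nₕ with Wₕ = Nₕ/N, N = 17988.
55–64: Wₕ = 0.39887703; term = 0.39887703²·(1 − 0.24404181)·17.64/1751 = 0.0012116809.
18–34: Wₕ = 0.12108072; term = 0.12108072²·(1 − 0.01285583)·4.042/28 = 0.0020891463.
65+: Wₕ = 0.07304870; term = 0.07304870²·(1 − 0.08371385)·6.82/110 = 3.0314317 × 10^-4.
35–54: Wₕ = 0.40699355; term = 0.40699355²·(1 − 0.01352274)·2.537/99 = 0.0041874285.
Sum = 0.0077913989.
SE = √(0.0077913989) = 0.0883.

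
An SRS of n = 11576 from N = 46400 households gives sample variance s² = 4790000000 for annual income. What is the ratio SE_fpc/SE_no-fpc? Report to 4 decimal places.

0.8663

f = n/N = 11576/46400 = 0.24948276.
SE_no-fpc = √(s²/n) = 643.26289; SE_fpc = √((1−f)s²/n) = 557.27407.
Ratio = √(1−f) = 0.86632398.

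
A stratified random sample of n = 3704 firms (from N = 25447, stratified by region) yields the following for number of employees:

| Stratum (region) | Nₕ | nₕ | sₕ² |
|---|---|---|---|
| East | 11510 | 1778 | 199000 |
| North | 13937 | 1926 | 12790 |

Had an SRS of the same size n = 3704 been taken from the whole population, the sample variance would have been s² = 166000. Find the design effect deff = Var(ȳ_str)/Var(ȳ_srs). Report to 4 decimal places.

Var(ȳ_str) = Σ Wₕ²(1−fₕ)sₕ²/nₕ with Wₕ = Nₕ/25447:
  East: (11510/25447)²·(1−1778/11510)·199000/1778 = 19.360901
  North: (13937/25447)²·(1−1926/13937)·12790/1926 = 1.7166808
  → Var(ȳ_str) = 21.077582.
Var(ȳ_srs) = (1 − 3704/25447)·166000/3704 = 38.293052.
deff = 21.077582 / 38.293052 = 0.5504.

0.5504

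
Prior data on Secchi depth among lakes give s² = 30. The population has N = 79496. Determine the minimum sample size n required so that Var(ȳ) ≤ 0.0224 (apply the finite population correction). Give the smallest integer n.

1318

Without fpc, n₀ = s²/D = 30/0.0224 = 1339.2857.
With fpc, (1 − n/N)·s²/n ≤ D requires n ≥ n₀/(1 + n₀/N) = 1339.2857/(1 + 1339.2857/79496) = 1317.0963.
Rounding up, n = 1318.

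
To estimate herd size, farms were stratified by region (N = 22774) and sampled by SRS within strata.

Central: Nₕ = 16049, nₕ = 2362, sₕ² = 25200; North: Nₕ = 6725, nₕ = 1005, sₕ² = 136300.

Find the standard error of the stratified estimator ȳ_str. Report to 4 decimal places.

Var(ȳ_str) = Σₕ Wₕ²(1 − fₕ)sₕ²/nₕ with Wₕ = Nₕ/N, N = 22774.
Central: Wₕ = 0.70470712; term = 0.70470712²·(1 − 0.14717428)·25200/2362 = 4.5185413.
North: Wₕ = 0.29529288; term = 0.29529288²·(1 − 0.14944238)·136300/1005 = 10.058645.
Sum = 14.577186.
SE = √(14.577186) = 3.8180.

3.8180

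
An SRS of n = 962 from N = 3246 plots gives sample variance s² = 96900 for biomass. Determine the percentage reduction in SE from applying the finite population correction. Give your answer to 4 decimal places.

f = n/N = 962/3246 = 0.29636476.
SE_no-fpc = √(s²/n) = 10.036317; SE_fpc = √((1−f)s²/n) = 8.4187603.
Ratio = √(1−f) = 0.83882969. Reduction = 100·(1 − 0.83882969) = 16.1170%.

16.1170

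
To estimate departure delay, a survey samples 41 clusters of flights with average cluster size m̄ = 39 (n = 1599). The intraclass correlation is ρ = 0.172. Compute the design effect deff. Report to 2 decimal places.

deff = 1 + (39 − 1)·0.172 = 1 + 6.536 = 7.536.

7.54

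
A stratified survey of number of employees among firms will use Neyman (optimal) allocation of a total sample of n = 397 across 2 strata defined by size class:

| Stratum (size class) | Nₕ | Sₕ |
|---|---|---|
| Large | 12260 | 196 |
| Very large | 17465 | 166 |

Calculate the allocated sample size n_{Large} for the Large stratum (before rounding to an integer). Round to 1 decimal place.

179.9

Neyman allocation: nₕ = n·NₕSₕ / Σⱼ NⱼSⱼ.
Σ NⱼSⱼ = 12260·196 + 17465·166 = 5.30215 × 10^6.
n_{Large} = 397·12260·196 / (5.30215 × 10^6) = 179.9.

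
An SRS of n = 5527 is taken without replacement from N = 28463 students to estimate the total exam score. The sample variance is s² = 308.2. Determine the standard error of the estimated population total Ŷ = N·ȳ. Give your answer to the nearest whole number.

6034

Var(Ŷ) = N²·Var(ȳ) = N²·(1 − n/N)·s²/n.
f = 5527/28463 = 0.19418192; Var(ȳ) = 0.80581808·308.2/5527 = 0.044934527.
Var(Ŷ) = 28463² · 0.044934527 = 3.6403364 × 10^7.
SE(Ŷ) = √(3.6403364 × 10^7) = 6034.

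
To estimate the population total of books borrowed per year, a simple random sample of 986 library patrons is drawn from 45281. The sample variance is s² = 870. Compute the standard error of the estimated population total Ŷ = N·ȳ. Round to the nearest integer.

42068

Var(Ŷ) = N²·Var(ȳ) = N²·(1 − n/N)·s²/n.
f = 986/45281 = 0.02177514; Var(ȳ) = 0.97822486·870/986 = 0.86313958.
Var(Ŷ) = 45281² · 0.86313958 = 1.7697546 × 10^9.
SE(Ŷ) = √(1.7697546 × 10^9) = 42068.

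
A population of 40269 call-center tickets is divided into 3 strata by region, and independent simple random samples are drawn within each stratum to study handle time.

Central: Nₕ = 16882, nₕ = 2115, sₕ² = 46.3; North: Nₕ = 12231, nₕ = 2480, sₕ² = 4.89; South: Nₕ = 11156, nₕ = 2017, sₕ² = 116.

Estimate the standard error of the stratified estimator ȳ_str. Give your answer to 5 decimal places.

0.08442

Var(ȳ_str) = Σₕ Wₕ²(1 − fₕ)sₕ²/nₕ with Wₕ = Nₕ/N, N = 40269.
Central: Wₕ = 0.41923067; term = 0.41923067²·(1 − 0.12528136)·46.3/2115 = 0.0033654652.
North: Wₕ = 0.30373240; term = 0.30373240²·(1 − 0.20276347)·4.89/2480 = 1.4501957 × 10^-4.
South: Wₕ = 0.27703693; term = 0.27703693²·(1 − 0.18079957)·116/2017 = 0.0036159098.
Sum = 0.0071263946.
SE = √(0.0071263946) = 0.08442.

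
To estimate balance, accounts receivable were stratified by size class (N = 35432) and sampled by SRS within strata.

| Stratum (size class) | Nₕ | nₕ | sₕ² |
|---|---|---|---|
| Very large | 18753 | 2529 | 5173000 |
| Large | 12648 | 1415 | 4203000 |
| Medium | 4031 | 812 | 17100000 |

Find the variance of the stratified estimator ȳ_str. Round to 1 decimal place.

Var(ȳ_str) = Σₕ Wₕ²(1 − fₕ)sₕ²/nₕ with Wₕ = Nₕ/N, N = 35432.
Very large: Wₕ = 0.52926733; term = 0.52926733²·(1 − 0.13485842)·5173000/2529 = 495.7138.
Large: Wₕ = 0.35696545; term = 0.35696545²·(1 − 0.11187540)·4203000/1415 = 336.14699.
Medium: Wₕ = 0.11376722; term = 0.11376722²·(1 − 0.20143885)·17100000/812 = 217.66195.
Sum = 1049.5227.

1049.5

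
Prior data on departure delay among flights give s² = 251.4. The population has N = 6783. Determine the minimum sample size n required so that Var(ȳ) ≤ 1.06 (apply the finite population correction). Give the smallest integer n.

Without fpc, n₀ = s²/D = 251.4/1.06 = 237.1698.
With fpc, (1 − n/N)·s²/n ≤ D requires n ≥ n₀/(1 + n₀/N) = 237.1698/(1 + 237.1698/6783) = 229.1572.
Rounding up, n = 230.

230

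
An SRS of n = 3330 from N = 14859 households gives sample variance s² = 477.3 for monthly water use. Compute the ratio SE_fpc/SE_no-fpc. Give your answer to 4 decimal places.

0.8808

f = n/N = 3330/14859 = 0.22410660.
SE_no-fpc = √(s²/n) = 0.37859389; SE_fpc = √((1−f)s²/n) = 0.33348371.
Ratio = √(1−f) = 0.88084811.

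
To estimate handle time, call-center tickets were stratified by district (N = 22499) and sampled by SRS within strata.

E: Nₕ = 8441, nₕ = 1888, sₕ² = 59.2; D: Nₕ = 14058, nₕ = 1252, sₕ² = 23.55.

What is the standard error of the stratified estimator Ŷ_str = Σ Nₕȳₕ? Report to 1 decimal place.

2262.9

Var(Ŷ_str) = Σₕ Nₕ²(1 − fₕ)sₕ²/nₕ.
E: 8441²·(1 − 1888/8441)·59.2/1888 = 1.7344181 × 10^6.
D: 14058²·(1 − 1252/14058)·23.55/1252 = 3.3862859 × 10^6.
Sum = 5.120704 × 10^6.
SE = √(5.120704 × 10^6) = 2262.9.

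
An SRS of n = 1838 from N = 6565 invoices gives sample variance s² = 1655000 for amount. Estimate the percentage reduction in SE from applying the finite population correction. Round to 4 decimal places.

f = n/N = 1838/6565 = 0.27996954.
SE_no-fpc = √(s²/n) = 30.007253; SE_fpc = √((1−f)s²/n) = 25.462537.
Ratio = √(1−f) = 0.84854609. Reduction = 100·(1 − 0.84854609) = 15.1454%.

15.1454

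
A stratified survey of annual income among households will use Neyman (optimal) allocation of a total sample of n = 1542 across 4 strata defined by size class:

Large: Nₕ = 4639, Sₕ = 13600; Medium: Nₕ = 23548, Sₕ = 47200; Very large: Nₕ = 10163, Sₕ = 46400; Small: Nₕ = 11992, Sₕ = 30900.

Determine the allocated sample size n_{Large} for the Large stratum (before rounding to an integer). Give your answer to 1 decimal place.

Neyman allocation: nₕ = n·NₕSₕ / Σⱼ NⱼSⱼ.
Σ NⱼSⱼ = 4639·13600 + 23548·47200 + 10163·46400 + 11992·30900 = 2.016672 × 10^9.
n_{Large} = 1542·4639·13600 / (2.016672 × 10^9) = 48.2.

48.2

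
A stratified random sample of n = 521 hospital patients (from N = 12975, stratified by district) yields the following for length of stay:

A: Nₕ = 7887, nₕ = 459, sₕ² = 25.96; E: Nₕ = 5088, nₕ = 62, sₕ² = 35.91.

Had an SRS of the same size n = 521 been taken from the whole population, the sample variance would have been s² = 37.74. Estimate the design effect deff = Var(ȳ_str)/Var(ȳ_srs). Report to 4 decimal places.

Var(ȳ_str) = Σ Wₕ²(1−fₕ)sₕ²/nₕ with Wₕ = Nₕ/12975:
  A: (7887/12975)²·(1−459/7887)·25.96/459 = 0.019681627
  E: (5088/12975)²·(1−62/5088)·35.91/62 = 0.087978908
  → Var(ȳ_str) = 0.10766054.
Var(ȳ_srs) = (1 − 521/12975)·37.74/521 = 0.069528949.
deff = 0.10766054 / 0.069528949 = 1.5484.

1.5484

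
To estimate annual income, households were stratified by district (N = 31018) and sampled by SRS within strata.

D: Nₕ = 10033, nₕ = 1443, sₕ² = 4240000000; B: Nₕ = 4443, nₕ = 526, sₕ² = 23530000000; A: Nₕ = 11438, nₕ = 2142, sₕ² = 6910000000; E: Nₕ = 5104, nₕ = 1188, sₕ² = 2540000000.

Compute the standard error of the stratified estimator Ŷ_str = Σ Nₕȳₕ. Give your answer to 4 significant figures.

Var(Ŷ_str) = Σₕ Nₕ²(1 − fₕ)sₕ²/nₕ.
D: 10033²·(1 − 1443/10033)·4240000000/1443 = 2.5323487 × 10^14.
B: 4443²·(1 − 526/4443)·23530000000/526 = 7.7851336 × 10^14.
A: 11438²·(1 − 2142/11438)·6910000000/2142 = 3.4300843 × 10^14.
E: 5104²·(1 − 1188/5104)·2540000000/1188 = 4.2733713 × 10^13.
Sum = 1.4174904 × 10^15.
SE = √(1.4174904 × 10^15) = 3.765 × 10^7.

3.765 × 10^7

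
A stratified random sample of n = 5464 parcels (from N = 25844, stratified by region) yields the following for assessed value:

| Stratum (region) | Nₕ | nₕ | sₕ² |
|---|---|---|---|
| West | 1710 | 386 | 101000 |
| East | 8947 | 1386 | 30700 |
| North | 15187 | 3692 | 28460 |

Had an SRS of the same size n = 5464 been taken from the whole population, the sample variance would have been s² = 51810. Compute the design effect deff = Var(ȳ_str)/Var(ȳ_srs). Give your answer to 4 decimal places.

Var(ȳ_str) = Σ Wₕ²(1−fₕ)sₕ²/nₕ with Wₕ = Nₕ/25844:
  West: (1710/25844)²·(1−386/1710)·101000/386 = 0.88694911
  East: (8947/25844)²·(1−1386/8947)·30700/1386 = 2.2434291
  North: (15187/25844)²·(1−3692/15187)·28460/3692 = 2.0148128
  → Var(ȳ_str) = 5.145191.
Var(ȳ_srs) = (1 − 5464/25844)·51810/5464 = 7.4773438.
deff = 5.145191 / 7.4773438 = 0.6881.

0.6881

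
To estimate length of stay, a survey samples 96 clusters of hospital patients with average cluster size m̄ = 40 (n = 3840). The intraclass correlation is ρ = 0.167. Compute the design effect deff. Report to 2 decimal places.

7.51

deff = 1 + (40 − 1)·0.167 = 1 + 6.513 = 7.513.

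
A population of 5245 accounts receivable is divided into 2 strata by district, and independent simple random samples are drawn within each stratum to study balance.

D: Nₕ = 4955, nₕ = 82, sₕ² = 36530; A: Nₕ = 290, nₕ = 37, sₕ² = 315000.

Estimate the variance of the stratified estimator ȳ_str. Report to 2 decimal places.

413.71

Var(ȳ_str) = Σₕ Wₕ²(1 − fₕ)sₕ²/nₕ with Wₕ = Nₕ/N, N = 5245.
D: Wₕ = 0.94470925; term = 0.94470925²·(1 − 0.01654894)·36530/82 = 391.00734.
A: Wₕ = 0.05529075; term = 0.05529075²·(1 − 0.12758621)·315000/37 = 22.705777.
Sum = 413.71312.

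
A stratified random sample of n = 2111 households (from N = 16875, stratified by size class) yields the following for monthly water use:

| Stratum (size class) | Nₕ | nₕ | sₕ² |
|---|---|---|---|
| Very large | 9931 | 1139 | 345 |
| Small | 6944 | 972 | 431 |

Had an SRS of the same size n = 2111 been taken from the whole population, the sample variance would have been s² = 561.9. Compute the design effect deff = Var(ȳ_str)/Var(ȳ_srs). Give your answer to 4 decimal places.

Var(ȳ_str) = Σ Wₕ²(1−fₕ)sₕ²/nₕ with Wₕ = Nₕ/16875:
  Very large: (9931/16875)²·(1−1139/9931)·345/1139 = 0.092872785
  Small: (6944/16875)²·(1−972/6944)·431/972 = 0.064573296
  → Var(ȳ_str) = 0.15744608.
Var(ȳ_srs) = (1 − 2111/16875)·561.9/2111 = 0.23287939.
deff = 0.15744608 / 0.23287939 = 0.6761.

0.6761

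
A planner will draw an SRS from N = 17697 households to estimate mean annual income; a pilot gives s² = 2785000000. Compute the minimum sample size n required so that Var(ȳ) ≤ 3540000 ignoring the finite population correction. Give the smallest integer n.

787

Without fpc, n₀ = s²/D = 2785000000/3540000 = 786.7232.
Rounding up, n = 787.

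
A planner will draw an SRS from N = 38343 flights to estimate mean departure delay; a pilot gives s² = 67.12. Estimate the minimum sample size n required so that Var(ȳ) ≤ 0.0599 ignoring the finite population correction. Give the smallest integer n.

1121

Without fpc, n₀ = s²/D = 67.12/0.0599 = 1120.5342.
Rounding up, n = 1121.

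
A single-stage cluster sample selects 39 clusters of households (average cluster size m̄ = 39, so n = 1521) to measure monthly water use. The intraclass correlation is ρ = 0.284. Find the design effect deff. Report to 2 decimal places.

11.79

deff = 1 + (39 − 1)·0.284 = 1 + 10.792 = 11.792.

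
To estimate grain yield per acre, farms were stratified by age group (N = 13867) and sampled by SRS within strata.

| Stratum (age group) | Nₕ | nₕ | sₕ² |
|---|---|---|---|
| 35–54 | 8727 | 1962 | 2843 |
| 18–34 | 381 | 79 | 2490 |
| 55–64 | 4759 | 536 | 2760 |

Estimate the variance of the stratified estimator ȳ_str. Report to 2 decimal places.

1.00

Var(ȳ_str) = Σₕ Wₕ²(1 − fₕ)sₕ²/nₕ with Wₕ = Nₕ/N, N = 13867.
35–54: Wₕ = 0.62933583; term = 0.62933583²·(1 − 0.22481953)·2843/1962 = 0.44488279.
18–34: Wₕ = 0.02747530; term = 0.02747530²·(1 − 0.20734908)·2490/79 = 0.018859889.
55–64: Wₕ = 0.34318887; term = 0.34318887²·(1 − 0.11262870)·2760/536 = 0.53816574.
Sum = 1.0019084.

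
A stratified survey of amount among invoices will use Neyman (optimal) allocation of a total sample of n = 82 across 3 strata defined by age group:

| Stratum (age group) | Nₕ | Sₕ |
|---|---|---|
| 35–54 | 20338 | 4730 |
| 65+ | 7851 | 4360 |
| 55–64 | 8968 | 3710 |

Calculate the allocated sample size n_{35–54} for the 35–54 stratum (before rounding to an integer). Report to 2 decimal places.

Neyman allocation: nₕ = n·NₕSₕ / Σⱼ NⱼSⱼ.
Σ NⱼSⱼ = 20338·4730 + 7851·4360 + 8968·3710 = 1.6370038 × 10^8.
n_{35–54} = 82·20338·4730 / (1.6370038 × 10^8) = 48.19.

48.19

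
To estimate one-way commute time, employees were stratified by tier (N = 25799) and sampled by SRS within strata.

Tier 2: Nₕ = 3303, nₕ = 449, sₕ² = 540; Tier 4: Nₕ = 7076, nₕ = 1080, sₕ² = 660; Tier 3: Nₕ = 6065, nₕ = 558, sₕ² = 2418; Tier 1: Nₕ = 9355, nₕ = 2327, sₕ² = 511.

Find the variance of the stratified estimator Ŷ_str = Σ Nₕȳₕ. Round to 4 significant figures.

1.964 × 10^8

Var(Ŷ_str) = Σₕ Nₕ²(1 − fₕ)sₕ²/nₕ.
Tier 2: 3303²·(1 − 449/3303)·540/449 = 1.1337308 × 10^7.
Tier 4: 7076²·(1 − 1080/7076)·660/1080 = 2.5928036 × 10^7.
Tier 3: 6065²·(1 − 558/6065)·2418/558 = 1.4473314 × 10^8.
Tier 1: 9355²·(1 − 2327/9355)·511/2327 = 1.4437768 × 10^7.
Sum = 1.9643625 × 10^8.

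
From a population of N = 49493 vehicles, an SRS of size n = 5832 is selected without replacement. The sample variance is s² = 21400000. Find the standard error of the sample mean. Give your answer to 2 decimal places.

Under SRS without replacement, Var(ȳ) = (1 − f)·s²/n with f = n/N = 5832/49493 = 0.11783485.
Var(ȳ) = (1 − 0.11783485)·21400000/5832 = 0.88216515·3669.4102 = 3237.0258.
SE(ȳ) = √(3237.0258) = 56.89.

56.89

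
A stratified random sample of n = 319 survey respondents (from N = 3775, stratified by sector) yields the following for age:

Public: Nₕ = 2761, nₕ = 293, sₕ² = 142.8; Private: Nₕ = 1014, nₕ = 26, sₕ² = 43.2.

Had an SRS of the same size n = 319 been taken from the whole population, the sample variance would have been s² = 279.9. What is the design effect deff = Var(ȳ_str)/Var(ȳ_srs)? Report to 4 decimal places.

0.4355

Var(ȳ_str) = Σ Wₕ²(1−fₕ)sₕ²/nₕ with Wₕ = Nₕ/3775:
  Public: (2761/3775)²·(1−293/2761)·142.8/293 = 0.23304417
  Private: (1014/3775)²·(1−26/1014)·43.2/26 = 0.11680768
  → Var(ȳ_str) = 0.34985185.
Var(ȳ_srs) = (1 − 319/3775)·279.9/319 = 0.80328377.
deff = 0.34985185 / 0.80328377 = 0.4355.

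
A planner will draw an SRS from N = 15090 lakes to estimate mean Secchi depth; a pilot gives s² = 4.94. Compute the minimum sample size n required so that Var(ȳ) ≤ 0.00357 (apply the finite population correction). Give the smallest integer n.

1268

Without fpc, n₀ = s²/D = 4.94/0.00357 = 1383.7535.
With fpc, (1 − n/N)·s²/n ≤ D requires n ≥ n₀/(1 + n₀/N) = 1383.7535/(1 + 1383.7535/15090) = 1267.5217.
Rounding up, n = 1268.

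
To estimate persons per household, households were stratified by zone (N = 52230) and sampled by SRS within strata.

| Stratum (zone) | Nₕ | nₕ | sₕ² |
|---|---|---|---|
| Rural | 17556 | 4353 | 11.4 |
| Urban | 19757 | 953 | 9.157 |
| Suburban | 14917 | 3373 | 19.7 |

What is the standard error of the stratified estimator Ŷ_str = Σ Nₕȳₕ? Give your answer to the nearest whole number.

2277

Var(Ŷ_str) = Σₕ Nₕ²(1 − fₕ)sₕ²/nₕ.
Rural: 17556²·(1 − 4353/17556)·11.4/4353 = 607035.91.
Urban: 19757²·(1 − 953/19757)·9.157/953 = 3.5696987 × 10^6.
Suburban: 14917²·(1 − 3373/14917)·19.7/3373 = 1.0057446 × 10^6.
Sum = 5.1824792 × 10^6.
SE = √(5.1824792 × 10^6) = 2277.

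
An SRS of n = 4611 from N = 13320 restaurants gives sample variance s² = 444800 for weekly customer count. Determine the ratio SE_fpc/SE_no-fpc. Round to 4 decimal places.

f = n/N = 4611/13320 = 0.34617117.
SE_no-fpc = √(s²/n) = 9.8216585; SE_fpc = √((1−f)s²/n) = 7.9417619.
Ratio = √(1−f) = 0.80859683.

0.8086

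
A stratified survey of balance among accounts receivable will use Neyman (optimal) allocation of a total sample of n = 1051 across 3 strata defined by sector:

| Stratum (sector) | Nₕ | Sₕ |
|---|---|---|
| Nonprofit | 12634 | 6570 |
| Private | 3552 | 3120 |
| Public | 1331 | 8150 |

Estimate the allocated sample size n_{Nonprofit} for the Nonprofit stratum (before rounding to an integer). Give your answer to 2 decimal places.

Neyman allocation: nₕ = n·NₕSₕ / Σⱼ NⱼSⱼ.
Σ NⱼSⱼ = 12634·6570 + 3552·3120 + 1331·8150 = 1.0493527 × 10^8.
n_{Nonprofit} = 1051·12634·6570 / (1.0493527 × 10^8) = 831.36.

831.36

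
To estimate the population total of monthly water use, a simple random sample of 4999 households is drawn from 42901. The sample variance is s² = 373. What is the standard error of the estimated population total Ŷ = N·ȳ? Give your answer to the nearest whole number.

11015

Var(Ŷ) = N²·Var(ȳ) = N²·(1 − n/N)·s²/n.
f = 4999/42901 = 0.11652409; Var(ȳ) = 0.88347591·373/4999 = 0.065920487.
Var(Ŷ) = 42901² · 0.065920487 = 1.2132638 × 10^8.
SE(Ŷ) = √(1.2132638 × 10^8) = 11015.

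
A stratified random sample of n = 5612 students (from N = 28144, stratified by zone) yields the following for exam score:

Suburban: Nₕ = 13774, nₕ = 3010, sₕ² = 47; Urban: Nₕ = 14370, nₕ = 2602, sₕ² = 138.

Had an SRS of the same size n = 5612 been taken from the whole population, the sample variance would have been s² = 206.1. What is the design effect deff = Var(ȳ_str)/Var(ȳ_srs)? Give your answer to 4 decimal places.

Var(ȳ_str) = Σ Wₕ²(1−fₕ)sₕ²/nₕ with Wₕ = Nₕ/28144:
  Suburban: (13774/28144)²·(1−3010/13774)·47/3010 = 0.0029227622
  Urban: (14370/28144)²·(1−2602/14370)·138/2602 = 0.01132295
  → Var(ȳ_str) = 0.014245712.
Var(ȳ_srs) = (1 − 5612/28144)·206.1/5612 = 0.029401822.
deff = 0.014245712 / 0.029401822 = 0.4845.

0.4845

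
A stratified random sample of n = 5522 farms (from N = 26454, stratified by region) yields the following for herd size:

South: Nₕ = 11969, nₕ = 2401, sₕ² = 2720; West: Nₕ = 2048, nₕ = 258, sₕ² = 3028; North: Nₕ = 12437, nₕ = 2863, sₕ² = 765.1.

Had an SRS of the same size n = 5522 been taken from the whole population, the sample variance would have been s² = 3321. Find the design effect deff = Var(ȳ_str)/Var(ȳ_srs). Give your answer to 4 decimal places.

Var(ȳ_str) = Σ Wₕ²(1−fₕ)sₕ²/nₕ with Wₕ = Nₕ/26454:
  South: (11969/26454)²·(1−2401/11969)·2720/2401 = 0.18538435
  West: (2048/26454)²·(1−258/2048)·3028/258 = 0.061480367
  North: (12437/26454)²·(1−2863/12437)·765.1/2863 = 0.045469818
  → Var(ȳ_str) = 0.29233454.
Var(ȳ_srs) = (1 − 5522/26454)·3321/5522 = 0.47587386.
deff = 0.29233454 / 0.47587386 = 0.6143.

0.6143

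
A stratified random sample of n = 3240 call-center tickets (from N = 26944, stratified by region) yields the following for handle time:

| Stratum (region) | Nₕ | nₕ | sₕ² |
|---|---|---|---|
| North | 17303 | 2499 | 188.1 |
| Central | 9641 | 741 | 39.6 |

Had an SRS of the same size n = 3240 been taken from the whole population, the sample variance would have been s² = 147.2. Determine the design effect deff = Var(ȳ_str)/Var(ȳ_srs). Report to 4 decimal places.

Var(ȳ_str) = Σ Wₕ²(1−fₕ)sₕ²/nₕ with Wₕ = Nₕ/26944:
  North: (17303/26944)²·(1−2499/17303)·188.1/2499 = 0.026558215
  Central: (9641/26944)²·(1−741/9641)·39.6/741 = 0.0063163317
  → Var(ȳ_str) = 0.032874547.
Var(ȳ_srs) = (1 − 3240/26944)·147.2/3240 = 0.039968916.
deff = 0.032874547 / 0.039968916 = 0.8225.

0.8225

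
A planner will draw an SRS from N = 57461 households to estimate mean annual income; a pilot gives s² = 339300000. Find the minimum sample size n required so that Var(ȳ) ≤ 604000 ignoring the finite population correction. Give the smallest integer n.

562

Without fpc, n₀ = s²/D = 339300000/604000 = 561.7550.
Rounding up, n = 562.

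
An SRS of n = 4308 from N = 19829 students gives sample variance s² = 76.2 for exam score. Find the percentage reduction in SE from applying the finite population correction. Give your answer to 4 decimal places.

f = n/N = 4308/19829 = 0.21725755.
SE_no-fpc = √(s²/n) = 0.13299632; SE_fpc = √((1−f)s²/n) = 0.11766548.
Ratio = √(1−f) = 0.88472733. Reduction = 100·(1 − 0.88472733) = 11.5273%.

11.5273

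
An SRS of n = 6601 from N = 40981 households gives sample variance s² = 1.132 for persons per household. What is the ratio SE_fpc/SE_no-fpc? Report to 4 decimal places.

0.9159

f = n/N = 6601/40981 = 0.16107464.
SE_no-fpc = √(s²/n) = 0.013095387; SE_fpc = √((1−f)s²/n) = 0.011994441.
Ratio = √(1−f) = 0.91592868.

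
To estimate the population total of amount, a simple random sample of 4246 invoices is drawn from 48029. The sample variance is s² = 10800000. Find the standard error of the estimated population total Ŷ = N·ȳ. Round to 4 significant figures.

2.313 × 10^6

Var(Ŷ) = N²·Var(ȳ) = N²·(1 − n/N)·s²/n.
f = 4246/48029 = 0.08840492; Var(ȳ) = 0.91159508·10800000/4246 = 2318.7063.
Var(Ŷ) = 48029² · 2318.7063 = 5.3487565 × 10^12.
SE(Ŷ) = √(5.3487565 × 10^12) = 2.313 × 10^6.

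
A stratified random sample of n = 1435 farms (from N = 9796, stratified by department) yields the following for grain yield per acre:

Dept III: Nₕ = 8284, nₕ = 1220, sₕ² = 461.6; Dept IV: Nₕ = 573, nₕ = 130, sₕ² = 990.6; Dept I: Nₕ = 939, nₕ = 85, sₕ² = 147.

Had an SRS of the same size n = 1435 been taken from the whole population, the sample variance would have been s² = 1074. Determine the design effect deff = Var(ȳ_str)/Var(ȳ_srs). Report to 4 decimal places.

0.4154

Var(ȳ_str) = Σ Wₕ²(1−fₕ)sₕ²/nₕ with Wₕ = Nₕ/9796:
  Dept III: (8284/9796)²·(1−1220/8284)·461.6/1220 = 0.23072741
  Dept IV: (573/9796)²·(1−130/573)·990.6/130 = 0.02015653
  Dept I: (939/9796)²·(1−85/939)·147/85 = 0.014451879
  → Var(ȳ_str) = 0.26533582.
Var(ȳ_srs) = (1 − 1435/9796)·1074/1435 = 0.63879547.
deff = 0.26533582 / 0.63879547 = 0.4154.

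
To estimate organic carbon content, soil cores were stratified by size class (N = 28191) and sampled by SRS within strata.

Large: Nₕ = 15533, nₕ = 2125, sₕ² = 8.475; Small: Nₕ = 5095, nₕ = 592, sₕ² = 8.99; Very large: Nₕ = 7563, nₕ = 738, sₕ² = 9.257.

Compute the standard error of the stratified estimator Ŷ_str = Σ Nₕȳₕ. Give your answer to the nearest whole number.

Var(Ŷ_str) = Σₕ Nₕ²(1 − fₕ)sₕ²/nₕ.
Large: 15533²·(1 − 2125/15533)·8.475/2125 = 830615.66.
Small: 5095²·(1 − 592/5095)·8.99/592 = 348404.79.
Very large: 7563²·(1 − 738/7563)·9.257/738 = 647456.59.
Sum = 1.826477 × 10^6.
SE = √(1.826477 × 10^6) = 1351.

1351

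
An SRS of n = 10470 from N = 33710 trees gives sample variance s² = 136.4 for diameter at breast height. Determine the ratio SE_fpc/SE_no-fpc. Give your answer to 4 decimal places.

0.8303

f = n/N = 10470/33710 = 0.31059033.
SE_no-fpc = √(s²/n) = 0.11413894; SE_fpc = √((1−f)s²/n) = 0.09477036.
Ratio = √(1−f) = 0.83030697.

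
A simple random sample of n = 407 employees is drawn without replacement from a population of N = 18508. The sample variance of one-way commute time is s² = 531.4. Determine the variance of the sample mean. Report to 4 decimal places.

1.2769

Under SRS without replacement, Var(ȳ) = (1 − f)·s²/n with f = n/N = 407/18508 = 0.02199049.
Var(ȳ) = (1 − 0.02199049)·531.4/407 = 0.97800951·1.3056511 = 1.2769392.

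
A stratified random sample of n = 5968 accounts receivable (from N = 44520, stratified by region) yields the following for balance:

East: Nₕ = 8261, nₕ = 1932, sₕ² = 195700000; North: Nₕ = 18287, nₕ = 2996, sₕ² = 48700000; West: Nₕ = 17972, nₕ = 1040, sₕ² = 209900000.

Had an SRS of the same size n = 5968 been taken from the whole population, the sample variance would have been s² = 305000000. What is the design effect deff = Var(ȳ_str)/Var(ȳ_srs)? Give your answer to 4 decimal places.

Var(ȳ_str) = Σ Wₕ²(1−fₕ)sₕ²/nₕ with Wₕ = Nₕ/44520:
  East: (8261/44520)²·(1−1932/8261)·195700000/1932 = 2672.0286
  North: (18287/44520)²·(1−2996/18287)·48700000/2996 = 2293.27
  West: (17972/44520)²·(1−1040/17972)·209900000/1040 = 30986.567
  → Var(ȳ_str) = 35951.866.
Var(ȳ_srs) = (1 − 5968/44520)·305000000/5968 = 44255.045.
deff = 35951.866 / 44255.045 = 0.8124.

0.8124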